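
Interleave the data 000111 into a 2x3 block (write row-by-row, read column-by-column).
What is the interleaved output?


Matrix:
  000
  111
Read columns: 010101

010101


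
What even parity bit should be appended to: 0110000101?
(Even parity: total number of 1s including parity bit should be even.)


Number of 1s in data: 4
Parity bit: 0

0


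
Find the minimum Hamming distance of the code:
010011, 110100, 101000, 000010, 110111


Comparing all pairs, minimum distance: 2
Can detect 1 errors, correct 0 errors

2


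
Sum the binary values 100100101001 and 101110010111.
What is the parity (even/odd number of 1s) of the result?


100100101001 = 2345
101110010111 = 2967
Sum = 5312 = 1010011000000
1s count = 4

even parity (4 ones in 1010011000000)


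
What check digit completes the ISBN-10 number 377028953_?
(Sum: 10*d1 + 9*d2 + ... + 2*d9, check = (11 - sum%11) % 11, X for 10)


Weighted sum: 258
258 mod 11 = 5

Check digit: 6


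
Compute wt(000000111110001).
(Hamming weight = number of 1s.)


Counting 1s in 000000111110001

6


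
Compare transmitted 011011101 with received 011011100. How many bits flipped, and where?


XOR: 000000001

1 error(s) at position(s): 8


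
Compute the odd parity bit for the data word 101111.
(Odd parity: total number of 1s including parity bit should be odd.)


Number of 1s in data: 5
Parity bit: 0

0


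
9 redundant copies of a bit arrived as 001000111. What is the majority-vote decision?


Ones: 4 out of 9
Threshold: 5

0 (4/9 voted 1)


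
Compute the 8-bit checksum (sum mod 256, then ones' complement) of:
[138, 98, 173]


Sum = 409 mod 256 = 153
Complement = 102

102


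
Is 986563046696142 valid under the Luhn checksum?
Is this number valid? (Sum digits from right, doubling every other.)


Luhn sum = 75
75 mod 10 = 5

Invalid (Luhn sum mod 10 = 5)


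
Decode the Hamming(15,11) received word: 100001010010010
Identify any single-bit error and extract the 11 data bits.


Syndrome = 10: error at position 10

Data: 00100110010 (corrected bit 10)


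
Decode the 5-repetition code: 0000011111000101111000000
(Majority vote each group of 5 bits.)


Groups: 00000, 11111, 00010, 11110, 00000
Majority votes: 01010

01010


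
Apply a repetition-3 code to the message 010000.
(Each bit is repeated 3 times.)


Each bit -> 3 copies

000111000000000000


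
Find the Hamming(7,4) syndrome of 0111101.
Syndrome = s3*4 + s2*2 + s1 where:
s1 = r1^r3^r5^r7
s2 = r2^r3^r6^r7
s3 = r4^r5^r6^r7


s1=1, s2=1, s3=1

Syndrome = 7 (error at position 7)


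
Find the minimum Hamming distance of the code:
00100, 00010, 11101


Comparing all pairs, minimum distance: 2
Can detect 1 errors, correct 0 errors

2


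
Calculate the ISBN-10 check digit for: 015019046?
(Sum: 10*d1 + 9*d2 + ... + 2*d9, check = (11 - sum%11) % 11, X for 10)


Weighted sum: 124
124 mod 11 = 3

Check digit: 8


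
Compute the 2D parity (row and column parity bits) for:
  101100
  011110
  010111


Row parities: 100
Column parities: 100101

Row P: 100, Col P: 100101, Corner: 1


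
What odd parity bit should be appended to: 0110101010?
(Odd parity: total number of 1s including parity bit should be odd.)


Number of 1s in data: 5
Parity bit: 0

0


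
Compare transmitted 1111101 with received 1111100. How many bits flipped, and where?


XOR: 0000001

1 error(s) at position(s): 6


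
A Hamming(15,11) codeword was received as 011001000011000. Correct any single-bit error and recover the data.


Syndrome = 0: no error detected

Data: 10100011000 (no errors)


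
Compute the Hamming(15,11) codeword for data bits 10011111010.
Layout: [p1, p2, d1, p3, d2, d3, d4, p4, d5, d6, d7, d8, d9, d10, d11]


Parity bits: p1=0, p2=1, p3=1, p4=1

011100111111010


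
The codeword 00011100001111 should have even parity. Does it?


Number of 1s: 7

No, parity error (7 ones)


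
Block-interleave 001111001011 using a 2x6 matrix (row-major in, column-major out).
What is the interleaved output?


Matrix:
  001111
  001011
Read columns: 000011101111

000011101111


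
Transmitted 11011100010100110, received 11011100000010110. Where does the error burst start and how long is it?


XOR: 00000000010110000

Burst at position 9, length 4


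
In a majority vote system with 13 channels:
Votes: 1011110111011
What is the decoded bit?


Ones: 10 out of 13
Threshold: 7

1 (10/13 voted 1)


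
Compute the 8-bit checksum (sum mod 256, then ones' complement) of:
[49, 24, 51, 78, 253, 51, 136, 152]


Sum = 794 mod 256 = 26
Complement = 229

229


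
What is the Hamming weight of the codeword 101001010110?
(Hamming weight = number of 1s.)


Counting 1s in 101001010110

6


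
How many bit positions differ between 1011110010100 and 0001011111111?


XOR: 1010101101011
Count of 1s: 8

8


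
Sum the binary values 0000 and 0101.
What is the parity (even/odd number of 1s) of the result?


0000 = 0
0101 = 5
Sum = 5 = 101
1s count = 2

even parity (2 ones in 101)


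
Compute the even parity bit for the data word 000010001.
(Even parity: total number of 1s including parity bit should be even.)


Number of 1s in data: 2
Parity bit: 0

0


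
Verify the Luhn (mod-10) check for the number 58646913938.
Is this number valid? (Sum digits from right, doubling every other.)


Luhn sum = 71
71 mod 10 = 1

Invalid (Luhn sum mod 10 = 1)


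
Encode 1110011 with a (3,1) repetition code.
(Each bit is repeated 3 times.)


Each bit -> 3 copies

111111111000000111111


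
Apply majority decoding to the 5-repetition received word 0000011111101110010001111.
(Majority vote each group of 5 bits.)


Groups: 00000, 11111, 10111, 00100, 01111
Majority votes: 01101

01101


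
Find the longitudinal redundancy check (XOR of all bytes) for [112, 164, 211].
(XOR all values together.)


XOR chain: 112 ^ 164 ^ 211 = 7

7


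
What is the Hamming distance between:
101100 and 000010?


XOR: 101110
Count of 1s: 4

4


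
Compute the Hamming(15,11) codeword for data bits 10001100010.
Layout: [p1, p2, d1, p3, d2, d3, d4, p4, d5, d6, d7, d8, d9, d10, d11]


Parity bits: p1=0, p2=1, p3=1, p4=1

011100011100010


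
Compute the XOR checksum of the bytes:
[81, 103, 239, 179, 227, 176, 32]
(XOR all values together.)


XOR chain: 81 ^ 103 ^ 239 ^ 179 ^ 227 ^ 176 ^ 32 = 25

25


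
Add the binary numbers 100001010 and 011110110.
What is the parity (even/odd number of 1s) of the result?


100001010 = 266
011110110 = 246
Sum = 512 = 1000000000
1s count = 1

odd parity (1 ones in 1000000000)


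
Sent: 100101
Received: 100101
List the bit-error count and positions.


XOR: 000000

0 errors (received matches sent)


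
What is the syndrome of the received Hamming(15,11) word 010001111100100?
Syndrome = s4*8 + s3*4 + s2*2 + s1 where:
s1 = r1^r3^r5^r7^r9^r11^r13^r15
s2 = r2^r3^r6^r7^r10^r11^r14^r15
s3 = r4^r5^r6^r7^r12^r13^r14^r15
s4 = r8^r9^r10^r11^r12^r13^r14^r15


s1=1, s2=0, s3=1, s4=0

Syndrome = 5 (error at position 5)


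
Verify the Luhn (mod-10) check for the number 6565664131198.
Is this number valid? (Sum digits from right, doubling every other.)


Luhn sum = 52
52 mod 10 = 2

Invalid (Luhn sum mod 10 = 2)


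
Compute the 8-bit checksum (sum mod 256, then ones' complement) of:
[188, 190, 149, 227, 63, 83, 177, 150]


Sum = 1227 mod 256 = 203
Complement = 52

52


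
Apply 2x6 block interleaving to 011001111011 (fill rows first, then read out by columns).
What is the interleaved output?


Matrix:
  011001
  111011
Read columns: 011111000111

011111000111


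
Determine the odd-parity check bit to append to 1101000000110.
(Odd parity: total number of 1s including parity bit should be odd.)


Number of 1s in data: 5
Parity bit: 0

0


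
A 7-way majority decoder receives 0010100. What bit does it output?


Ones: 2 out of 7
Threshold: 4

0 (2/7 voted 1)


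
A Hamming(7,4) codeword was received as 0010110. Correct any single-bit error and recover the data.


Syndrome = 0: no error detected

Data: 1110 (no errors)


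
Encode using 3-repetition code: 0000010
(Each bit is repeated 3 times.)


Each bit -> 3 copies

000000000000000111000


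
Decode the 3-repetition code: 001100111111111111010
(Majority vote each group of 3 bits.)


Groups: 001, 100, 111, 111, 111, 111, 010
Majority votes: 0011110

0011110


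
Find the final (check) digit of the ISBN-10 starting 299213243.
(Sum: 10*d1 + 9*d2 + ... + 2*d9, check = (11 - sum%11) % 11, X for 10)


Weighted sum: 234
234 mod 11 = 3

Check digit: 8


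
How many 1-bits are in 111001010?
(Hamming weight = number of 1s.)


Counting 1s in 111001010

5


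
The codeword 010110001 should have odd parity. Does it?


Number of 1s: 4

No, parity error (4 ones)


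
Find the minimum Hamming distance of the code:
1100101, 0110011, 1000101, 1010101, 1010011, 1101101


Comparing all pairs, minimum distance: 1
Can detect 0 errors, correct 0 errors

1


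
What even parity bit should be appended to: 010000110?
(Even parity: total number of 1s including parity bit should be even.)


Number of 1s in data: 3
Parity bit: 1

1


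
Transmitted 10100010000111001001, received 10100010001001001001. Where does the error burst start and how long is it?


XOR: 00000000001110000000

Burst at position 10, length 3


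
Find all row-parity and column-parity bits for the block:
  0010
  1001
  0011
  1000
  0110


Row parities: 10010
Column parities: 0110

Row P: 10010, Col P: 0110, Corner: 0


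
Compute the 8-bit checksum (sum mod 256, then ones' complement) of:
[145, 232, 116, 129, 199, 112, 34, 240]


Sum = 1207 mod 256 = 183
Complement = 72

72


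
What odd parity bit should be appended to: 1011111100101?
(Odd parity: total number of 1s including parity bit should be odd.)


Number of 1s in data: 9
Parity bit: 0

0


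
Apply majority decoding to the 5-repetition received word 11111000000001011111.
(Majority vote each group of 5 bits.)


Groups: 11111, 00000, 00010, 11111
Majority votes: 1001

1001


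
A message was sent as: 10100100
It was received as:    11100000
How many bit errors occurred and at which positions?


XOR: 01000100

2 error(s) at position(s): 1, 5


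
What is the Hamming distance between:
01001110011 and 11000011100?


XOR: 10001101111
Count of 1s: 7

7


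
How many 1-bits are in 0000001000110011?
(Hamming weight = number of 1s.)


Counting 1s in 0000001000110011

5


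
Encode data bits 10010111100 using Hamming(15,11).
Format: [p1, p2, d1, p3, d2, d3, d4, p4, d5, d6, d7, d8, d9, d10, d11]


Parity bits: p1=0, p2=0, p3=1, p4=0

001100100111100


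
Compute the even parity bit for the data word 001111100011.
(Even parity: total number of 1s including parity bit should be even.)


Number of 1s in data: 7
Parity bit: 1

1


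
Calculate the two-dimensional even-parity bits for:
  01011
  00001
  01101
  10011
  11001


Row parities: 11111
Column parities: 01101

Row P: 11111, Col P: 01101, Corner: 1


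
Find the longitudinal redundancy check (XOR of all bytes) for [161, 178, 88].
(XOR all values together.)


XOR chain: 161 ^ 178 ^ 88 = 75

75


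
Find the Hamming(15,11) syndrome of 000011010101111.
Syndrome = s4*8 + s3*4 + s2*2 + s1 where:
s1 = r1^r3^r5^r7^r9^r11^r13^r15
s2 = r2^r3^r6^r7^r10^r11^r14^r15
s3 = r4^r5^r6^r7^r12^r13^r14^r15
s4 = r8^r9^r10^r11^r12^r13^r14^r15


s1=1, s2=0, s3=0, s4=0

Syndrome = 1 (error at position 1)


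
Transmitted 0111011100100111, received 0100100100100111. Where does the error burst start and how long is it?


XOR: 0011111000000000

Burst at position 2, length 5


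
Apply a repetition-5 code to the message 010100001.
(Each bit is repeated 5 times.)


Each bit -> 5 copies

000001111100000111110000000000000000000011111


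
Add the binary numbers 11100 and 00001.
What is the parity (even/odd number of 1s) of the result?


11100 = 28
00001 = 1
Sum = 29 = 11101
1s count = 4

even parity (4 ones in 11101)


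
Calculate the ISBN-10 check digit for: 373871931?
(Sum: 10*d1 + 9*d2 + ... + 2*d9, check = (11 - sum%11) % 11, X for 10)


Weighted sum: 267
267 mod 11 = 3

Check digit: 8


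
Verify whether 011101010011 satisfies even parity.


Number of 1s: 7

No, parity error (7 ones)


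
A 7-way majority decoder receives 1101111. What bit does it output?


Ones: 6 out of 7
Threshold: 4

1 (6/7 voted 1)


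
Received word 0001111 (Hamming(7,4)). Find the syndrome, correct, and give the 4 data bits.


Syndrome = 0: no error detected

Data: 0111 (no errors)


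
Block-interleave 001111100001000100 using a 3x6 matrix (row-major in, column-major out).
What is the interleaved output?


Matrix:
  001111
  100001
  000100
Read columns: 010000100101100110

010000100101100110


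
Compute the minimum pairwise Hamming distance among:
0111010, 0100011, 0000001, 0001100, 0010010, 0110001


Comparing all pairs, minimum distance: 2
Can detect 1 errors, correct 0 errors

2


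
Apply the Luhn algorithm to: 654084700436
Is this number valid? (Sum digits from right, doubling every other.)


Luhn sum = 48
48 mod 10 = 8

Invalid (Luhn sum mod 10 = 8)


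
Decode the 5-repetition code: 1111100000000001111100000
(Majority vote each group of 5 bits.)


Groups: 11111, 00000, 00000, 11111, 00000
Majority votes: 10010

10010


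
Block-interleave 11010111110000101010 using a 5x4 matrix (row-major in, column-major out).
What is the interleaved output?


Matrix:
  1101
  0111
  1100
  0010
  1010
Read columns: 10101111000101111000

10101111000101111000


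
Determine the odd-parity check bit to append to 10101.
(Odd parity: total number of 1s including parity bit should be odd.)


Number of 1s in data: 3
Parity bit: 0

0


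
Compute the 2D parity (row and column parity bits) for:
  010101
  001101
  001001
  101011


Row parities: 1100
Column parities: 111010

Row P: 1100, Col P: 111010, Corner: 0


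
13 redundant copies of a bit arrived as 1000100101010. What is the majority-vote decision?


Ones: 5 out of 13
Threshold: 7

0 (5/13 voted 1)


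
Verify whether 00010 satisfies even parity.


Number of 1s: 1

No, parity error (1 ones)


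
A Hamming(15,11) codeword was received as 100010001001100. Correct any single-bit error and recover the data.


Syndrome = 12: error at position 12

Data: 01001000100 (corrected bit 12)


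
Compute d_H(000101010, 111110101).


XOR: 111011111
Count of 1s: 8

8


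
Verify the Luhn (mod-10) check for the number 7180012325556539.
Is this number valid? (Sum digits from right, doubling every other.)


Luhn sum = 59
59 mod 10 = 9

Invalid (Luhn sum mod 10 = 9)


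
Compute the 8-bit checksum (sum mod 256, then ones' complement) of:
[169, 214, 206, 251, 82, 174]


Sum = 1096 mod 256 = 72
Complement = 183

183


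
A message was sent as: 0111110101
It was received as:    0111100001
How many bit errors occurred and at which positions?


XOR: 0000010100

2 error(s) at position(s): 5, 7


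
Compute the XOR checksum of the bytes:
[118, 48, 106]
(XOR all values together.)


XOR chain: 118 ^ 48 ^ 106 = 44

44


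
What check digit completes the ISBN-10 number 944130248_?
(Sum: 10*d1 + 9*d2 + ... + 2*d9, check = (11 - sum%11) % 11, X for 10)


Weighted sum: 219
219 mod 11 = 10

Check digit: 1


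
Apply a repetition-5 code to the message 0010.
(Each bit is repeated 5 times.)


Each bit -> 5 copies

00000000001111100000


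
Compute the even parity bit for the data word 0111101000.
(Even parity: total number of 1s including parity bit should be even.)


Number of 1s in data: 5
Parity bit: 1

1


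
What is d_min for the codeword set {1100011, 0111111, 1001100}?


Comparing all pairs, minimum distance: 4
Can detect 3 errors, correct 1 errors

4


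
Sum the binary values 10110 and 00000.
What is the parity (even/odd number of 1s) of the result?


10110 = 22
00000 = 0
Sum = 22 = 10110
1s count = 3

odd parity (3 ones in 10110)


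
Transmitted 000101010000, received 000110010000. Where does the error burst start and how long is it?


XOR: 000011000000

Burst at position 4, length 2


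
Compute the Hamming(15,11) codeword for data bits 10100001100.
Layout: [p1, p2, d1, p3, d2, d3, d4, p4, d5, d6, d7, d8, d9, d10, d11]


Parity bits: p1=0, p2=0, p3=1, p4=0

001101000001100


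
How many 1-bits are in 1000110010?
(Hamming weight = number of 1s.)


Counting 1s in 1000110010

4


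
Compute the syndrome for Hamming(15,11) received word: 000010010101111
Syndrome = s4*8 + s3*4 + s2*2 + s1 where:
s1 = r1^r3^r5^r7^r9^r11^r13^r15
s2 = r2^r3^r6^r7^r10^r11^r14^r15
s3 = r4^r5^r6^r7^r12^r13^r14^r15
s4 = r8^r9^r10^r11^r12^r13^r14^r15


s1=1, s2=1, s3=1, s4=0

Syndrome = 7 (error at position 7)


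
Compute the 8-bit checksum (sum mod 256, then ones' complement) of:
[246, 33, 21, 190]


Sum = 490 mod 256 = 234
Complement = 21

21


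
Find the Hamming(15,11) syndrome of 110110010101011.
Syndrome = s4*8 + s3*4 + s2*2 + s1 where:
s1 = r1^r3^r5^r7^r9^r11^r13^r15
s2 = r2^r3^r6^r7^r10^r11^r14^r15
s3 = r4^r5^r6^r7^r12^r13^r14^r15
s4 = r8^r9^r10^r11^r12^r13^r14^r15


s1=1, s2=0, s3=1, s4=1

Syndrome = 13 (error at position 13)


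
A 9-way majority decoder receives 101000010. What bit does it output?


Ones: 3 out of 9
Threshold: 5

0 (3/9 voted 1)


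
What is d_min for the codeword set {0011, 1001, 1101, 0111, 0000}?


Comparing all pairs, minimum distance: 1
Can detect 0 errors, correct 0 errors

1


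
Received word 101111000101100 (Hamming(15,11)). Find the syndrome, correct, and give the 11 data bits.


Syndrome = 14: error at position 14

Data: 11100101110 (corrected bit 14)


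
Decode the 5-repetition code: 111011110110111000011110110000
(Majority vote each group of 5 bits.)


Groups: 11101, 11101, 10111, 00001, 11101, 10000
Majority votes: 111010

111010


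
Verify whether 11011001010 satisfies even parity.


Number of 1s: 6

Yes, parity is correct (6 ones)


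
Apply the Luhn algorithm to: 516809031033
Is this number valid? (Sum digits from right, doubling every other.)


Luhn sum = 36
36 mod 10 = 6

Invalid (Luhn sum mod 10 = 6)


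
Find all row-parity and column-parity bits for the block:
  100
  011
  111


Row parities: 101
Column parities: 000

Row P: 101, Col P: 000, Corner: 0


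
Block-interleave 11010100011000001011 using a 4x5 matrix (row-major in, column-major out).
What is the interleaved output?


Matrix:
  11010
  10001
  10000
  01011
Read columns: 11101001000010010101

11101001000010010101


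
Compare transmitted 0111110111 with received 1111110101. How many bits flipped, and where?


XOR: 1000000010

2 error(s) at position(s): 0, 8


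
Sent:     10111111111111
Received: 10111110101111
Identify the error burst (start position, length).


XOR: 00000001010000

Burst at position 7, length 3


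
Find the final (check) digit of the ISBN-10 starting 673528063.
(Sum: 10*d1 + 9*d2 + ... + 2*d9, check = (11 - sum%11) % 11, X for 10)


Weighted sum: 258
258 mod 11 = 5

Check digit: 6


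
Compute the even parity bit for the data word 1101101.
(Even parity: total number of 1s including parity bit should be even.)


Number of 1s in data: 5
Parity bit: 1

1


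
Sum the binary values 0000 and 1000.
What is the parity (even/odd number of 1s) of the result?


0000 = 0
1000 = 8
Sum = 8 = 1000
1s count = 1

odd parity (1 ones in 1000)


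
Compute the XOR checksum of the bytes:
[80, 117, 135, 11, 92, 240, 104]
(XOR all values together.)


XOR chain: 80 ^ 117 ^ 135 ^ 11 ^ 92 ^ 240 ^ 104 = 109

109


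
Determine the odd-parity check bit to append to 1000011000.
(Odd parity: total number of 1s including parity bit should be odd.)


Number of 1s in data: 3
Parity bit: 0

0


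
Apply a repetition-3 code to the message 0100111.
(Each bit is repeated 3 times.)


Each bit -> 3 copies

000111000000111111111


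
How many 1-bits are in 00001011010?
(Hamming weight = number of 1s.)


Counting 1s in 00001011010

4


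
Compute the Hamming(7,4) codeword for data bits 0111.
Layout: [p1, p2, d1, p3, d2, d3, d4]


Parity bits: p1=0, p2=0, p3=1

0001111


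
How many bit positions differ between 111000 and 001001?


XOR: 110001
Count of 1s: 3

3


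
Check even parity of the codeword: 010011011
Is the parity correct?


Number of 1s: 5

No, parity error (5 ones)


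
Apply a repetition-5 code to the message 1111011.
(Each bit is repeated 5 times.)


Each bit -> 5 copies

11111111111111111111000001111111111


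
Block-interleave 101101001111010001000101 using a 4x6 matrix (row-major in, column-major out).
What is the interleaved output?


Matrix:
  101101
  001111
  010001
  000101
Read columns: 100000101100110101001111

100000101100110101001111


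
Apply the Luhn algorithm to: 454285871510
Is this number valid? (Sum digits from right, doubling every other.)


Luhn sum = 58
58 mod 10 = 8

Invalid (Luhn sum mod 10 = 8)


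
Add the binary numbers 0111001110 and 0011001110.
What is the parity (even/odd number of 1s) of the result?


0111001110 = 462
0011001110 = 206
Sum = 668 = 1010011100
1s count = 5

odd parity (5 ones in 1010011100)


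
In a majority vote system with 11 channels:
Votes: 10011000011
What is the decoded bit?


Ones: 5 out of 11
Threshold: 6

0 (5/11 voted 1)


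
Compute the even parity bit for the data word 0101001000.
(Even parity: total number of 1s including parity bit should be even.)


Number of 1s in data: 3
Parity bit: 1

1


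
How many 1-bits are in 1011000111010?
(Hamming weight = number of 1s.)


Counting 1s in 1011000111010

7


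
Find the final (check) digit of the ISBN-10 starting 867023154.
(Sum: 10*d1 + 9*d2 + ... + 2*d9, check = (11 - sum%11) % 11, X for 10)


Weighted sum: 244
244 mod 11 = 2

Check digit: 9


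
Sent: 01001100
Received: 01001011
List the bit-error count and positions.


XOR: 00000111

3 error(s) at position(s): 5, 6, 7


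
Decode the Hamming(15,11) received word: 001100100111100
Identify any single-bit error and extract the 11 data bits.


Syndrome = 0: no error detected

Data: 10010111100 (no errors)


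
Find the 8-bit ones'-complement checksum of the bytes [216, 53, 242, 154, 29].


Sum = 694 mod 256 = 182
Complement = 73

73


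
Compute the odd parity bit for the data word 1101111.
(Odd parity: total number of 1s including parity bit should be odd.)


Number of 1s in data: 6
Parity bit: 1

1


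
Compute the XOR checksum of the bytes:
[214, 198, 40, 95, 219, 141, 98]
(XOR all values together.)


XOR chain: 214 ^ 198 ^ 40 ^ 95 ^ 219 ^ 141 ^ 98 = 83

83


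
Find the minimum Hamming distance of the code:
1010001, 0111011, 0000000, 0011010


Comparing all pairs, minimum distance: 2
Can detect 1 errors, correct 0 errors

2


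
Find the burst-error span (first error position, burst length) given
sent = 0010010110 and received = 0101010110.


XOR: 0111000000

Burst at position 1, length 3


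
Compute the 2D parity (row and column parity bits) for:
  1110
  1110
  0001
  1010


Row parities: 1110
Column parities: 1011

Row P: 1110, Col P: 1011, Corner: 1


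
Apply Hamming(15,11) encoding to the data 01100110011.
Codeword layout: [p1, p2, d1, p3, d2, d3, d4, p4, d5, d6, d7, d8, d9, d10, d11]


Parity bits: p1=1, p2=1, p3=0, p4=0

110011000110011


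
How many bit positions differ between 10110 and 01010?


XOR: 11100
Count of 1s: 3

3


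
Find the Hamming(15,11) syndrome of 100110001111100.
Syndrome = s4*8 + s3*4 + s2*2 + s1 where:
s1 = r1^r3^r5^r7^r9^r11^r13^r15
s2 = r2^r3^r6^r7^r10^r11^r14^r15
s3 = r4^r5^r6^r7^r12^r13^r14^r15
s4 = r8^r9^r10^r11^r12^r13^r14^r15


s1=1, s2=0, s3=0, s4=1

Syndrome = 9 (error at position 9)


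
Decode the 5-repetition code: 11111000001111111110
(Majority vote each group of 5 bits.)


Groups: 11111, 00000, 11111, 11110
Majority votes: 1011

1011


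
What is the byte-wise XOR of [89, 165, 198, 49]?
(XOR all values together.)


XOR chain: 89 ^ 165 ^ 198 ^ 49 = 11

11


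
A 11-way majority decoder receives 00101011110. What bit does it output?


Ones: 6 out of 11
Threshold: 6

1 (6/11 voted 1)


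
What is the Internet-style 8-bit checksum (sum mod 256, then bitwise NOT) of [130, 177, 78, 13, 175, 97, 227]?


Sum = 897 mod 256 = 129
Complement = 126

126


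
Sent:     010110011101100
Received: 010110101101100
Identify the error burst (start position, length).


XOR: 000000110000000

Burst at position 6, length 2


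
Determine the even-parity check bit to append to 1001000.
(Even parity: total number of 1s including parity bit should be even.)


Number of 1s in data: 2
Parity bit: 0

0


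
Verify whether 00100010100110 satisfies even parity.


Number of 1s: 5

No, parity error (5 ones)


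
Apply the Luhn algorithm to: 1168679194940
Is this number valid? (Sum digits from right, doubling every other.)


Luhn sum = 72
72 mod 10 = 2

Invalid (Luhn sum mod 10 = 2)


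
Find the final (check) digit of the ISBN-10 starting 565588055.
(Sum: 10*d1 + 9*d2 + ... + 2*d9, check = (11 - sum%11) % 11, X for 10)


Weighted sum: 292
292 mod 11 = 6

Check digit: 5


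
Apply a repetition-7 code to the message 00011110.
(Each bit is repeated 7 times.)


Each bit -> 7 copies

00000000000000000000011111111111111111111111111110000000


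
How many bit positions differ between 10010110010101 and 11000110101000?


XOR: 01010000111101
Count of 1s: 7

7


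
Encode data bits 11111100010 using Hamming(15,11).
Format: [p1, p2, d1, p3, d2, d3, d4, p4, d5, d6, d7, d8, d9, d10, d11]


Parity bits: p1=0, p2=1, p3=0, p4=1

011011111100010


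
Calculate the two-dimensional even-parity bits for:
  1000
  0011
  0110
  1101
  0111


Row parities: 10011
Column parities: 0111

Row P: 10011, Col P: 0111, Corner: 1


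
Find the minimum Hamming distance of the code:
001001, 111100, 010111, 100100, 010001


Comparing all pairs, minimum distance: 2
Can detect 1 errors, correct 0 errors

2


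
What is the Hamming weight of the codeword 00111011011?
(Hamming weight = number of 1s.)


Counting 1s in 00111011011

7


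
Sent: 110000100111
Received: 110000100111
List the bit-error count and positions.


XOR: 000000000000

0 errors (received matches sent)


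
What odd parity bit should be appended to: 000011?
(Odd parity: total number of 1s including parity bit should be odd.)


Number of 1s in data: 2
Parity bit: 1

1


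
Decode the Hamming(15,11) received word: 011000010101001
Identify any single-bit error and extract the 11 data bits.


Syndrome = 0: no error detected

Data: 10000101001 (no errors)


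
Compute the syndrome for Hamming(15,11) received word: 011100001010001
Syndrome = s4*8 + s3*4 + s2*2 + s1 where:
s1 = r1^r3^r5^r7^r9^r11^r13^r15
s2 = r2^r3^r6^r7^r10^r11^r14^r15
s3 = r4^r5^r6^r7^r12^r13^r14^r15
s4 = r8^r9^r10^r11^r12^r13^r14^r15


s1=0, s2=0, s3=0, s4=1

Syndrome = 8 (error at position 8)


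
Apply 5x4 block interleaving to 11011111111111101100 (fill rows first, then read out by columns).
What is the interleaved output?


Matrix:
  1101
  1111
  1111
  1110
  1100
Read columns: 11111111110111011100

11111111110111011100


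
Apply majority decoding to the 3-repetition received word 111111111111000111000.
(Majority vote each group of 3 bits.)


Groups: 111, 111, 111, 111, 000, 111, 000
Majority votes: 1111010

1111010


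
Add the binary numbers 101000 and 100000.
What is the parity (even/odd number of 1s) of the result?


101000 = 40
100000 = 32
Sum = 72 = 1001000
1s count = 2

even parity (2 ones in 1001000)


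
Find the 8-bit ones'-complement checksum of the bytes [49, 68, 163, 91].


Sum = 371 mod 256 = 115
Complement = 140

140


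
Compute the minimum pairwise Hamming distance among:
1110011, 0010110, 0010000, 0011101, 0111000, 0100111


Comparing all pairs, minimum distance: 2
Can detect 1 errors, correct 0 errors

2


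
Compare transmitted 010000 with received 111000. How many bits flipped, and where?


XOR: 101000

2 error(s) at position(s): 0, 2


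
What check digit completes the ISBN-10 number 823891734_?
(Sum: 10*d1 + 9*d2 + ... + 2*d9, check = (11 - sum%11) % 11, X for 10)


Weighted sum: 282
282 mod 11 = 7

Check digit: 4


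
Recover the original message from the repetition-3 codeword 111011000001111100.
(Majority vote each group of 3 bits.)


Groups: 111, 011, 000, 001, 111, 100
Majority votes: 110010

110010


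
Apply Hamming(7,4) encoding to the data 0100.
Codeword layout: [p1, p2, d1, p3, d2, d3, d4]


Parity bits: p1=1, p2=0, p3=1

1001100


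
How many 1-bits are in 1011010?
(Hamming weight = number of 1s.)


Counting 1s in 1011010

4


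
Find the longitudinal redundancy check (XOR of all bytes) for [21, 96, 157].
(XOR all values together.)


XOR chain: 21 ^ 96 ^ 157 = 232

232


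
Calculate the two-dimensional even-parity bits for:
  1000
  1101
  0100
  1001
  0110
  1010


Row parities: 111000
Column parities: 0100

Row P: 111000, Col P: 0100, Corner: 1


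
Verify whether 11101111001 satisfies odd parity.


Number of 1s: 8

No, parity error (8 ones)


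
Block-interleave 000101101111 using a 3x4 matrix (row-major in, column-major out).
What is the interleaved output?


Matrix:
  0001
  0110
  1111
Read columns: 001011011101

001011011101


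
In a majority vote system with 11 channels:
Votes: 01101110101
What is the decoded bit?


Ones: 7 out of 11
Threshold: 6

1 (7/11 voted 1)


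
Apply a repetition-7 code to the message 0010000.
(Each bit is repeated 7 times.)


Each bit -> 7 copies

0000000000000011111110000000000000000000000000000


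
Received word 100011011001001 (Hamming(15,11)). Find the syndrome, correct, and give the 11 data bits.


Syndrome = 0: no error detected

Data: 01101001001 (no errors)


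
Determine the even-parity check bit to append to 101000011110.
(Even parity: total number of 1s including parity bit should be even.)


Number of 1s in data: 6
Parity bit: 0

0


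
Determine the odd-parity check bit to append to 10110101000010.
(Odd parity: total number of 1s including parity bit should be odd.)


Number of 1s in data: 6
Parity bit: 1

1


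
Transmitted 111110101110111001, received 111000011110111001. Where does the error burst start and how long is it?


XOR: 000110110000000000

Burst at position 3, length 5


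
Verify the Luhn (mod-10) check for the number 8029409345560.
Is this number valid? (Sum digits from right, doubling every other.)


Luhn sum = 51
51 mod 10 = 1

Invalid (Luhn sum mod 10 = 1)


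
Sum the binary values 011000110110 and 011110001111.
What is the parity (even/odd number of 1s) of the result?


011000110110 = 1590
011110001111 = 1935
Sum = 3525 = 110111000101
1s count = 7

odd parity (7 ones in 110111000101)


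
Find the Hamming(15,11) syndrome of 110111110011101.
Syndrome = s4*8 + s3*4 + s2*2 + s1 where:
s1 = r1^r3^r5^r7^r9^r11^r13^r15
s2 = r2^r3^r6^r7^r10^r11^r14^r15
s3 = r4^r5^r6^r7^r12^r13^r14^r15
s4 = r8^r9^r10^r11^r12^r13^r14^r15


s1=0, s2=1, s3=1, s4=1

Syndrome = 14 (error at position 14)


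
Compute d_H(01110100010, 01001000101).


XOR: 00111100111
Count of 1s: 7

7


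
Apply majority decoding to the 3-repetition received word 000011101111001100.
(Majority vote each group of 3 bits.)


Groups: 000, 011, 101, 111, 001, 100
Majority votes: 011100

011100


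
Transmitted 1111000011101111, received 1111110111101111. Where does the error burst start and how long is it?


XOR: 0000110100000000

Burst at position 4, length 4


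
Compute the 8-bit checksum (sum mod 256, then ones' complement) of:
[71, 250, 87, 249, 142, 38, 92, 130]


Sum = 1059 mod 256 = 35
Complement = 220

220


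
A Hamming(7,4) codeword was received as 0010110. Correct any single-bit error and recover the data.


Syndrome = 0: no error detected

Data: 1110 (no errors)


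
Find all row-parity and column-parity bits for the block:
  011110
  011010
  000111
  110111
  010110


Row parities: 01111
Column parities: 100010

Row P: 01111, Col P: 100010, Corner: 0


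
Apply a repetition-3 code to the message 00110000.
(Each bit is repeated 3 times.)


Each bit -> 3 copies

000000111111000000000000


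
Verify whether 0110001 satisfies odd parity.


Number of 1s: 3

Yes, parity is correct (3 ones)


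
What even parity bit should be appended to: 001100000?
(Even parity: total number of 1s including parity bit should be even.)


Number of 1s in data: 2
Parity bit: 0

0


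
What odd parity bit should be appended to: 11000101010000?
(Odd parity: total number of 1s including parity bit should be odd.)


Number of 1s in data: 5
Parity bit: 0

0


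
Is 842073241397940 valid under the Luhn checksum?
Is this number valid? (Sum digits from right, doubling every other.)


Luhn sum = 79
79 mod 10 = 9

Invalid (Luhn sum mod 10 = 9)


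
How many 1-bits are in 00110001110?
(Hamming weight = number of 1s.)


Counting 1s in 00110001110

5


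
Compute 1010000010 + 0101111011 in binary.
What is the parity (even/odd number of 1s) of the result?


1010000010 = 642
0101111011 = 379
Sum = 1021 = 1111111101
1s count = 9

odd parity (9 ones in 1111111101)


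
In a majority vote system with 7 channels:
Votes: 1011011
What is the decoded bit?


Ones: 5 out of 7
Threshold: 4

1 (5/7 voted 1)


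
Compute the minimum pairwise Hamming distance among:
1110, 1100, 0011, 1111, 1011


Comparing all pairs, minimum distance: 1
Can detect 0 errors, correct 0 errors

1


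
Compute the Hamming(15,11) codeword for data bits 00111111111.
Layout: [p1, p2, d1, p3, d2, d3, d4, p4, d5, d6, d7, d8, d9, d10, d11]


Parity bits: p1=1, p2=0, p3=0, p4=1

100001111111111


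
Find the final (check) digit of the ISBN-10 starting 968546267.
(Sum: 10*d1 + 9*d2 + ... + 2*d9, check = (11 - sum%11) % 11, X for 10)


Weighted sum: 337
337 mod 11 = 7

Check digit: 4


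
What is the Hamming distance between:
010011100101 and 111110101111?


XOR: 101101001010
Count of 1s: 6

6


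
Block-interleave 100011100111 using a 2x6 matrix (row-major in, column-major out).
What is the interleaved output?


Matrix:
  100011
  100111
Read columns: 110000011111

110000011111


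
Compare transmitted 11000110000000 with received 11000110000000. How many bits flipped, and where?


XOR: 00000000000000

0 errors (received matches sent)


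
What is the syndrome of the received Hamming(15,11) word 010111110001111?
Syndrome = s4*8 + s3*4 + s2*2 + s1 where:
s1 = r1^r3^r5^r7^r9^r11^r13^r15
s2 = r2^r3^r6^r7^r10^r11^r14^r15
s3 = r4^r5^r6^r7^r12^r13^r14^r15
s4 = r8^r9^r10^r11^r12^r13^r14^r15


s1=0, s2=1, s3=0, s4=1

Syndrome = 10 (error at position 10)


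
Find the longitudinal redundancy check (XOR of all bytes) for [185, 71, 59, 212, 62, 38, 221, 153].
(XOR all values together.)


XOR chain: 185 ^ 71 ^ 59 ^ 212 ^ 62 ^ 38 ^ 221 ^ 153 = 77

77


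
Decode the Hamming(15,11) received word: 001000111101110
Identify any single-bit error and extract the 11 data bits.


Syndrome = 0: no error detected

Data: 10011101110 (no errors)


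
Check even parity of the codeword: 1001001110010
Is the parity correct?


Number of 1s: 6

Yes, parity is correct (6 ones)


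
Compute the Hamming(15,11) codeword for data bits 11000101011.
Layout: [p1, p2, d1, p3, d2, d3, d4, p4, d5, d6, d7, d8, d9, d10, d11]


Parity bits: p1=1, p2=0, p3=0, p4=0

101010000101011


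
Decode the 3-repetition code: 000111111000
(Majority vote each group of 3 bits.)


Groups: 000, 111, 111, 000
Majority votes: 0110

0110


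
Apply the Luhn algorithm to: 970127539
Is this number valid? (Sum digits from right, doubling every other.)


Luhn sum = 43
43 mod 10 = 3

Invalid (Luhn sum mod 10 = 3)


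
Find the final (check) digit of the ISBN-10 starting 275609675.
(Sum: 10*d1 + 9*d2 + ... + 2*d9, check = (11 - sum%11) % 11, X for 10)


Weighted sum: 265
265 mod 11 = 1

Check digit: X


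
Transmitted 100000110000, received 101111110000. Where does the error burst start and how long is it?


XOR: 001111000000

Burst at position 2, length 4


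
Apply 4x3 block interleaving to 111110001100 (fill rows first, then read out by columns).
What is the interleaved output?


Matrix:
  111
  110
  001
  100
Read columns: 110111001010

110111001010


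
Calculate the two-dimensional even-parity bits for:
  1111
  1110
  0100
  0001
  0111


Row parities: 01111
Column parities: 0011

Row P: 01111, Col P: 0011, Corner: 0


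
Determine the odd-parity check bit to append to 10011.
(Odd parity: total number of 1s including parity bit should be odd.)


Number of 1s in data: 3
Parity bit: 0

0


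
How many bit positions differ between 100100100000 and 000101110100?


XOR: 100001010100
Count of 1s: 4

4


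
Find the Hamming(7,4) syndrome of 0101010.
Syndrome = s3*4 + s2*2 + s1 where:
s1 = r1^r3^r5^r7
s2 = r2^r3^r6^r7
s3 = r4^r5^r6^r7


s1=0, s2=0, s3=0

Syndrome = 0 (no error)


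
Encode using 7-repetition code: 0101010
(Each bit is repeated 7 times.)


Each bit -> 7 copies

0000000111111100000001111111000000011111110000000


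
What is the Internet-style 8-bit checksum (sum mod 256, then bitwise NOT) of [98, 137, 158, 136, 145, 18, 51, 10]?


Sum = 753 mod 256 = 241
Complement = 14

14


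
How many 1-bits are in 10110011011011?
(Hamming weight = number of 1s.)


Counting 1s in 10110011011011

9


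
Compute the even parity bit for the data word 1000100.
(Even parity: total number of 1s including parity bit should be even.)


Number of 1s in data: 2
Parity bit: 0

0


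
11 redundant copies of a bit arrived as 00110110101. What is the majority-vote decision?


Ones: 6 out of 11
Threshold: 6

1 (6/11 voted 1)


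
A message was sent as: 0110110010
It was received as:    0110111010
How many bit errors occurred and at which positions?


XOR: 0000001000

1 error(s) at position(s): 6


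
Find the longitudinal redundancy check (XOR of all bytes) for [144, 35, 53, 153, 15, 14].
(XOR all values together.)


XOR chain: 144 ^ 35 ^ 53 ^ 153 ^ 15 ^ 14 = 30

30


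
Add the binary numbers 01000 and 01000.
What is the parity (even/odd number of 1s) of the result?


01000 = 8
01000 = 8
Sum = 16 = 10000
1s count = 1

odd parity (1 ones in 10000)


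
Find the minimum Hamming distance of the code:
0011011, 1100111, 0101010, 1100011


Comparing all pairs, minimum distance: 1
Can detect 0 errors, correct 0 errors

1


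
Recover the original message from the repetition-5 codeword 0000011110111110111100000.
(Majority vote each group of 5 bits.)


Groups: 00000, 11110, 11111, 01111, 00000
Majority votes: 01110

01110


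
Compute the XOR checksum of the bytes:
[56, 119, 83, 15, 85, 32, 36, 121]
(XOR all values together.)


XOR chain: 56 ^ 119 ^ 83 ^ 15 ^ 85 ^ 32 ^ 36 ^ 121 = 59

59


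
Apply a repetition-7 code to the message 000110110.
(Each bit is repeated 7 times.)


Each bit -> 7 copies

000000000000000000000111111111111110000000111111111111110000000
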